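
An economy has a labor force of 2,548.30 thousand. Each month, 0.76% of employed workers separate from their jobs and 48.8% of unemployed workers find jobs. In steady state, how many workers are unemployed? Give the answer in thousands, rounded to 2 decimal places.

Steady-state unemployment rate u* = s/(s+f) = 0.76/(0.76+48.8) = 0.015335.
Unemployed = u* × labor force = 0.015335 × 2,548.30 ≈ 39.08 thousand.

About 39.08 thousand are unemployed in steady state.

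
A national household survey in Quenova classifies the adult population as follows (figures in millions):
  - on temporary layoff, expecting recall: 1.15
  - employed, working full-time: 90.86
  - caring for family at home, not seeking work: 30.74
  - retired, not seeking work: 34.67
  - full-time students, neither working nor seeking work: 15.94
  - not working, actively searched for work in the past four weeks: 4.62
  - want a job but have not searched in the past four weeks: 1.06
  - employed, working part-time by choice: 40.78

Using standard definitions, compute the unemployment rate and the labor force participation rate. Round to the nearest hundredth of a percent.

Employed = 90.86 + 40.78 = 131.64 million.
Unemployed = 1.15 + 4.62 = 5.77 million (jobless and actively searching, or on temporary layoff).
Labor force = 131.64 + 5.77 = 137.41 million.
Not in labor force = 30.74 + 34.67 + 15.94 + 1.06 = 82.41 million (those not working and not actively searching are outside the labor force — including those who want a job but have given up searching).
Civilian working-age population = 137.41 + 82.41 = 219.82 million.
Unemployment rate = 5.77 / 137.41 = 4.20%.
Labor force participation rate = 137.41 / 219.82 = 62.51%.

Unemployment rate ≈ 4.20%; labor force participation rate ≈ 62.51%.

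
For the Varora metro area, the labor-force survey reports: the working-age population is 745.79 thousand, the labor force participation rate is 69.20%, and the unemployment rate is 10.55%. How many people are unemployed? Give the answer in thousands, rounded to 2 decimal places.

Labor force = 0.6920 × 745.79 = 516.09 thousand.
Unemployed = 0.1055 × 516.09 ≈ 54.45 thousand.

About 54.45 thousand are unemployed.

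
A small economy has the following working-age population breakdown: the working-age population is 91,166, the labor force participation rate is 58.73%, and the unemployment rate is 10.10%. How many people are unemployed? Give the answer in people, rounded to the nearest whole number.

About 5,408 are unemployed.

Labor force = 0.5873 × 91,166 = 53,542.
Unemployed = 0.1010 × 53,542 ≈ 5,408.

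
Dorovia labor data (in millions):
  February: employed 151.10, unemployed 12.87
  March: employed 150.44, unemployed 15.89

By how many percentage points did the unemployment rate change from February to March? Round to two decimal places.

The unemployment rate changed by +1.70 percentage points.

February: labor force = 151.10 + 12.87 = 163.97; u = 12.87/163.97 = 7.85%.
March: labor force = 150.44 + 15.89 = 166.33; u = 15.89/166.33 = 9.55%.
Change = 9.55% − 7.85% = +1.70 pp.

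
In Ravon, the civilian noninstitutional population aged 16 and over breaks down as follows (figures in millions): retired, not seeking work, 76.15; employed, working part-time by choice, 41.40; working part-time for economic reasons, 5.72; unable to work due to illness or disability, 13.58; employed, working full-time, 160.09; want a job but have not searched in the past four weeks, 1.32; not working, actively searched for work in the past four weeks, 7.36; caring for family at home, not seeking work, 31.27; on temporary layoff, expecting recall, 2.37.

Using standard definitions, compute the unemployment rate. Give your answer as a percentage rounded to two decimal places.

Employed = 41.40 + 5.72 + 160.09 = 207.21 million (anyone who worked, including part-time for economic reasons, counts as employed).
Unemployed = 7.36 + 2.37 = 9.73 million (jobless and actively searching, or on temporary layoff).
Labor force = 207.21 + 9.73 = 216.94 million.
Unemployment rate = 9.73 / 216.94 = 4.49%.

Unemployment rate ≈ 4.49%.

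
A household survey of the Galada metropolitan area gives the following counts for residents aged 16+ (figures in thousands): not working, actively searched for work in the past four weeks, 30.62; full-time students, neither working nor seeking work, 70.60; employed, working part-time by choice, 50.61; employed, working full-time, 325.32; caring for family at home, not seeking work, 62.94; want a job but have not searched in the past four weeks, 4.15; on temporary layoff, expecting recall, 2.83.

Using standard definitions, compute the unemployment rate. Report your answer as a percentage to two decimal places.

Unemployment rate ≈ 8.17%.

Employed = 50.61 + 325.32 = 375.93 thousand.
Unemployed = 30.62 + 2.83 = 33.45 thousand (jobless and actively searching, or on temporary layoff).
Labor force = 375.93 + 33.45 = 409.38 thousand.
Unemployment rate = 33.45 / 409.38 = 8.17%.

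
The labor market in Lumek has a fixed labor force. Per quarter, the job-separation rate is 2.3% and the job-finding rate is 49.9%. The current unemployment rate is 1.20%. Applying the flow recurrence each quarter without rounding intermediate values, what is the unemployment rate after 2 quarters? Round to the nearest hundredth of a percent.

Unemployment rate after two quarters ≈ 3.67%.

With a fixed labor force, u_{t+1} = u_t + s·(1−u_t) − f·u_t = u_t·(1−s−f) + s.
Here 1−s−f = 0.478 and s = 0.023.
u_1 = 0.012000 × 0.478 + 0.023 = 0.028736.
u_2 = 0.028736 × 0.478 + 0.023 = 0.036736.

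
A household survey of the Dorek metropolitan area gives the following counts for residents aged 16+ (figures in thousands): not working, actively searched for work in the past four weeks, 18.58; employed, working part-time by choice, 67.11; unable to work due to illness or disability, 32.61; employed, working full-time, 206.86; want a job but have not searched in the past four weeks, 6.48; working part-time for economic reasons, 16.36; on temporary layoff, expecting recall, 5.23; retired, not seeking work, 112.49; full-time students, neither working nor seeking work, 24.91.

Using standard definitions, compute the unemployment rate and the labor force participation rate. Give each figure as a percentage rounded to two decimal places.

Unemployment rate ≈ 7.58%; labor force participation rate ≈ 64.03%.

Employed = 67.11 + 206.86 + 16.36 = 290.33 thousand (anyone who worked, including part-time for economic reasons, counts as employed).
Unemployed = 18.58 + 5.23 = 23.81 thousand (jobless and actively searching, or on temporary layoff).
Labor force = 290.33 + 23.81 = 314.14 thousand.
Not in labor force = 32.61 + 6.48 + 112.49 + 24.91 = 176.49 thousand (those not working and not actively searching are outside the labor force — including those who want a job but have given up searching).
Civilian working-age population = 314.14 + 176.49 = 490.63 thousand.
Unemployment rate = 23.81 / 314.14 = 7.58%.
Labor force participation rate = 314.14 / 490.63 = 64.03%.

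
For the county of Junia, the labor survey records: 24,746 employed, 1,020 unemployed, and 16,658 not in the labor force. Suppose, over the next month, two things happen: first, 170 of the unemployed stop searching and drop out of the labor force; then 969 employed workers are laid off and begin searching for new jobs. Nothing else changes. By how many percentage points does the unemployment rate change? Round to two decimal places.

Initially, labor force = 24,746 + 1,020 = 25,766, so u = 1,020/25,766 = 3.96%.
After the first change, unemployed and labor force both fall by 170 → E = 24,746, U = 850, labor force = 25,596.
After the second change, employed falls and unemployed rises by 969; labor force unchanged → E = 23,777, U = 1,819, labor force = 25,596.
New unemployment rate = 1,819 / 25,596 = 7.11%.
Change = 7.11% − 3.96% = +3.15 percentage points.

The unemployment rate changes by +3.15 percentage points.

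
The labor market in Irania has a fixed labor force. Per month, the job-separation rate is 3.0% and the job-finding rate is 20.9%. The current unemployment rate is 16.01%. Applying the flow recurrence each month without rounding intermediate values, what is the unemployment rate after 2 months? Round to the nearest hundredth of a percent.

Unemployment rate after two months ≈ 14.55%.

With a fixed labor force, u_{t+1} = u_t + s·(1−u_t) − f·u_t = u_t·(1−s−f) + s.
Here 1−s−f = 0.761 and s = 0.030.
u_1 = 0.160100 × 0.761 + 0.030 = 0.151836.
u_2 = 0.151836 × 0.761 + 0.030 = 0.145547.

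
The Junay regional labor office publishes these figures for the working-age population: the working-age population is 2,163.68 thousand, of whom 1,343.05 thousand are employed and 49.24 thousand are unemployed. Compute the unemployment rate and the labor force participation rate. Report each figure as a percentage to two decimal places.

Labor force = employed + unemployed = 1,343.05 + 49.24 = 1,392.29 thousand.
Unemployment rate = 49.24 / 1,392.29 = 3.54%.
Labor force participation rate = 1,392.29 / 2,163.68 = 64.35%.

Unemployment rate ≈ 3.54%; labor force participation rate ≈ 64.35%.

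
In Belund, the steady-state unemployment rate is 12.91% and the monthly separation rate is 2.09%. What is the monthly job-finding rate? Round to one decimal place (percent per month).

Job-finding rate ≈ 14.1% per month.

From u* = s/(s+f): f = s·(1−u)/u.
f = 2.09 × (1 − 0.1291) / 0.1291 = 1.8202 / 0.1291 ≈ 14.1% per month.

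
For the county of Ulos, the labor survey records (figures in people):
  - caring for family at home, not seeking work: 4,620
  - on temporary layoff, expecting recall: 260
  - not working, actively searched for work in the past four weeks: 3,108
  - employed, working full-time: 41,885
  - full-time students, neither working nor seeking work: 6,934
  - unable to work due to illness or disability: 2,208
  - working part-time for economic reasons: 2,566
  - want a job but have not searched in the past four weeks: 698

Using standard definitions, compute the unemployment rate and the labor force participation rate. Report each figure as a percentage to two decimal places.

Employed = 41,885 + 2,566 = 44,451 (anyone who worked, including part-time for economic reasons, counts as employed).
Unemployed = 260 + 3,108 = 3,368 (jobless and actively searching, or on temporary layoff).
Labor force = 44,451 + 3,368 = 47,819.
Not in labor force = 4,620 + 6,934 + 2,208 + 698 = 14,460 (those not working and not actively searching are outside the labor force — including those who want a job but have given up searching).
Civilian working-age population = 47,819 + 14,460 = 62,279.
Unemployment rate = 3,368 / 47,819 = 7.04%.
Labor force participation rate = 47,819 / 62,279 = 76.78%.

Unemployment rate ≈ 7.04%; labor force participation rate ≈ 76.78%.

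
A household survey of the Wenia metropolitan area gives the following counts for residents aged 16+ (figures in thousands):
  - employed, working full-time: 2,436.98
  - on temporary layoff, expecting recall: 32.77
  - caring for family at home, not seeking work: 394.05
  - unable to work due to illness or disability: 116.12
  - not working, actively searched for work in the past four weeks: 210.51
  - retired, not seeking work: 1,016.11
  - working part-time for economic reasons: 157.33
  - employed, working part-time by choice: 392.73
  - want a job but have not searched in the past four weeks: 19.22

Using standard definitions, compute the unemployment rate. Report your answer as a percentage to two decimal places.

Employed = 2,436.98 + 157.33 + 392.73 = 2,987.04 thousand (anyone who worked, including part-time for economic reasons, counts as employed).
Unemployed = 32.77 + 210.51 = 243.28 thousand (jobless and actively searching, or on temporary layoff).
Labor force = 2,987.04 + 243.28 = 3,230.32 thousand.
Unemployment rate = 243.28 / 3,230.32 = 7.53%.

Unemployment rate ≈ 7.53%.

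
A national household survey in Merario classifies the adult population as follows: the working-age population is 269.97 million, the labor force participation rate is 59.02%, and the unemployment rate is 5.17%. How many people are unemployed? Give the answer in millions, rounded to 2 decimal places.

Labor force = 0.5902 × 269.97 = 159.34 million.
Unemployed = 0.0517 × 159.34 ≈ 8.24 million.

About 8.24 million are unemployed.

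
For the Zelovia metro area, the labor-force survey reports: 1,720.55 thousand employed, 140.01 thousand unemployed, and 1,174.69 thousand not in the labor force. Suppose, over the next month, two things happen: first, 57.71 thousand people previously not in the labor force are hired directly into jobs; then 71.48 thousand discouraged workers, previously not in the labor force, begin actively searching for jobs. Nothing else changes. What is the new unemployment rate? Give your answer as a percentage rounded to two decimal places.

New unemployment rate ≈ 10.63%.

Initially, labor force = 1,720.55 + 140.01 = 1,860.56 thousand, so u = 140.01/1,860.56 = 7.53%.
After the first change, employed and labor force both rise by 57.71; unemployed unchanged → E = 1,778.26, U = 140.01, labor force = 1,918.27 thousand.
After the second change, unemployed and labor force both rise by 71.48 → E = 1,778.26, U = 211.49, labor force = 1,989.75 thousand.
New unemployment rate = 211.49 / 1,989.75 = 10.63%.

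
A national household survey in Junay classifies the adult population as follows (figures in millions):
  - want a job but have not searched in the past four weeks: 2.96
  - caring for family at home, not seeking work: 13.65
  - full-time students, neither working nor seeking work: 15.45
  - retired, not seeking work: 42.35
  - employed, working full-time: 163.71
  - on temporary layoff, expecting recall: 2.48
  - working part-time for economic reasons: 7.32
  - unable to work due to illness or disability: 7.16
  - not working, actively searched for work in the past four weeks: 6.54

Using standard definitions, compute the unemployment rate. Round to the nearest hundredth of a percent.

Unemployment rate ≈ 5.01%.

Employed = 163.71 + 7.32 = 171.03 million (anyone who worked, including part-time for economic reasons, counts as employed).
Unemployed = 2.48 + 6.54 = 9.02 million (jobless and actively searching, or on temporary layoff).
Labor force = 171.03 + 9.02 = 180.05 million.
Unemployment rate = 9.02 / 180.05 = 5.01%.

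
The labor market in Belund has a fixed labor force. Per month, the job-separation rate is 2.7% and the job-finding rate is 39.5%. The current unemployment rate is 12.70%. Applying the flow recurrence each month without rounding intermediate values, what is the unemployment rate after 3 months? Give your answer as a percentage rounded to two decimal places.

With a fixed labor force, u_{t+1} = u_t + s·(1−u_t) − f·u_t = u_t·(1−s−f) + s.
Here 1−s−f = 0.578 and s = 0.027.
u_1 = 0.127000 × 0.578 + 0.027 = 0.100406.
u_2 = 0.100406 × 0.578 + 0.027 = 0.085035.
u_3 = 0.085035 × 0.578 + 0.027 = 0.076150.

Unemployment rate after three months ≈ 7.62%.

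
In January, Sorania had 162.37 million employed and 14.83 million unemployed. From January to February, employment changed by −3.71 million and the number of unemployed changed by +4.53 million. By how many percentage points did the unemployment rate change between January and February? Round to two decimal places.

January: labor force = 162.37 + 14.83 = 177.20; u = 14.83/177.20 = 8.37%.
February: labor force = 158.66 + 19.36 = 178.02; u = 19.36/178.02 = 10.88%.
Change = 10.88% − 8.37% = +2.51 pp.

The unemployment rate changed by +2.51 percentage points.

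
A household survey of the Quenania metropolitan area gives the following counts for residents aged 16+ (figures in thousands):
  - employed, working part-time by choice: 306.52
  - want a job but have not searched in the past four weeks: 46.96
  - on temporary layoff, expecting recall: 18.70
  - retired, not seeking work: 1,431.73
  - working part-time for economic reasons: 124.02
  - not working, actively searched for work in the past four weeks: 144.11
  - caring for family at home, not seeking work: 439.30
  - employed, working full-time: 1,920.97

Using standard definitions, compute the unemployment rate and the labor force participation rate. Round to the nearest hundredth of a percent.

Unemployment rate ≈ 6.48%; labor force participation rate ≈ 56.73%.

Employed = 306.52 + 124.02 + 1,920.97 = 2,351.51 thousand (anyone who worked, including part-time for economic reasons, counts as employed).
Unemployed = 18.70 + 144.11 = 162.81 thousand (jobless and actively searching, or on temporary layoff).
Labor force = 2,351.51 + 162.81 = 2,514.32 thousand.
Not in labor force = 46.96 + 1,431.73 + 439.30 = 1,917.99 thousand (those not working and not actively searching are outside the labor force — including those who want a job but have given up searching).
Civilian working-age population = 2,514.32 + 1,917.99 = 4,432.31 thousand.
Unemployment rate = 162.81 / 2,514.32 = 6.48%.
Labor force participation rate = 2,514.32 / 4,432.31 = 56.73%.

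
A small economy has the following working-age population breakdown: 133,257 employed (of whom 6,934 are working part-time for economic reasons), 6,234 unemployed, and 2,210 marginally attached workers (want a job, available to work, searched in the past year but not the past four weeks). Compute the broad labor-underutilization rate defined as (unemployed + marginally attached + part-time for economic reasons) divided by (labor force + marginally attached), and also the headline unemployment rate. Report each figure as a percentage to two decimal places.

Broad underutilization rate ≈ 10.85%; headline unemployment rate ≈ 4.47%.

Labor force = 133,257 + 6,234 = 139,491.
Numerator = 6,234 + 2,210 + 6,934 = 15,378.
Denominator = 139,491 + 2,210 = 141,701.
Broad rate = 15,378 / 141,701 = 10.85%.
Headline unemployment rate = 6,234 / 139,491 = 4.47%.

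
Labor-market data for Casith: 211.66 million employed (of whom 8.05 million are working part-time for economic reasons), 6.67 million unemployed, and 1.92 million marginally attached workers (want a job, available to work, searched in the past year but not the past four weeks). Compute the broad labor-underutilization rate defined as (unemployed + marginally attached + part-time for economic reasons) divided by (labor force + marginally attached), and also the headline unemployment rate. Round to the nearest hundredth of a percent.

Labor force = 211.66 + 6.67 = 218.33 million.
Numerator = 6.67 + 1.92 + 8.05 = 16.64 million.
Denominator = 218.33 + 1.92 = 220.25 million.
Broad rate = 16.64 / 220.25 = 7.56%.
Headline unemployment rate = 6.67 / 218.33 = 3.06%.

Broad underutilization rate ≈ 7.56%; headline unemployment rate ≈ 3.06%.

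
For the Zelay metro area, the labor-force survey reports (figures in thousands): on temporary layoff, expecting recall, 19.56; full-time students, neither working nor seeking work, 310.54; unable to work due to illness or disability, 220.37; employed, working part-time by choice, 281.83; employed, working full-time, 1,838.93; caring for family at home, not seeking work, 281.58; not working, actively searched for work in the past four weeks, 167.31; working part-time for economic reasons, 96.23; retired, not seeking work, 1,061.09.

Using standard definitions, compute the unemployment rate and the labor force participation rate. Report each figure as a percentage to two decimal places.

Employed = 281.83 + 1,838.93 + 96.23 = 2,216.99 thousand (anyone who worked, including part-time for economic reasons, counts as employed).
Unemployed = 19.56 + 167.31 = 186.87 thousand (jobless and actively searching, or on temporary layoff).
Labor force = 2,216.99 + 186.87 = 2,403.86 thousand.
Not in labor force = 310.54 + 220.37 + 281.58 + 1,061.09 = 1,873.58 thousand (those not working and not actively searching are outside the labor force).
Civilian working-age population = 2,403.86 + 1,873.58 = 4,277.44 thousand.
Unemployment rate = 186.87 / 2,403.86 = 7.77%.
Labor force participation rate = 2,403.86 / 4,277.44 = 56.20%.

Unemployment rate ≈ 7.77%; labor force participation rate ≈ 56.20%.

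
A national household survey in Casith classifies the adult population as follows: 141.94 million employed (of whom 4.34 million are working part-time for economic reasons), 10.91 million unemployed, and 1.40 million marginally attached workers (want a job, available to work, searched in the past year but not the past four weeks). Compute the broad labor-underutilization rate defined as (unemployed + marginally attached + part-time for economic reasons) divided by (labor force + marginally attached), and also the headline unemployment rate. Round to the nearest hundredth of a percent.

Labor force = 141.94 + 10.91 = 152.85 million.
Numerator = 10.91 + 1.40 + 4.34 = 16.65 million.
Denominator = 152.85 + 1.40 = 154.25 million.
Broad rate = 16.65 / 154.25 = 10.79%.
Headline unemployment rate = 10.91 / 152.85 = 7.14%.

Broad underutilization rate ≈ 10.79%; headline unemployment rate ≈ 7.14%.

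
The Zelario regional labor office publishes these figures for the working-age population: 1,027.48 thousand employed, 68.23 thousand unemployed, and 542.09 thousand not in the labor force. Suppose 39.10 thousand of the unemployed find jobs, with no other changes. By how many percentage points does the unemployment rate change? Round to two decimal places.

The unemployment rate changes by −3.57 percentage points.

Initially, labor force = 1,027.48 + 68.23 = 1,095.71 thousand, so u = 68.23/1,095.71 = 6.23%.
After the change, unemployed falls and employed rises by 39.10; labor force unchanged → E = 1,066.58, U = 29.13, labor force = 1,095.71 thousand.
New unemployment rate = 29.13 / 1,095.71 = 2.66%.
Change = 2.66% − 6.23% = −3.57 percentage points.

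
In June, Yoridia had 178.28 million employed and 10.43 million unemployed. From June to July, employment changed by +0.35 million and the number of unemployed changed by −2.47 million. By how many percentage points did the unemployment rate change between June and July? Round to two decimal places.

The unemployment rate changed by −1.26 percentage points.

June: labor force = 178.28 + 10.43 = 188.71; u = 10.43/188.71 = 5.53%.
July: labor force = 178.63 + 7.96 = 186.59; u = 7.96/186.59 = 4.27%.
Change = 4.27% − 5.53% = −1.26 pp.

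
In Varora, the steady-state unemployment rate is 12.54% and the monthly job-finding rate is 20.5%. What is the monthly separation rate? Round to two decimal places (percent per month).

Separation rate ≈ 2.94% per month.

From u* = s/(s+f): s = u·f/(1−u).
s = 0.1254 × 20.5 / (1 − 0.1254) = 2.5707 / 0.8746 ≈ 2.94% per month.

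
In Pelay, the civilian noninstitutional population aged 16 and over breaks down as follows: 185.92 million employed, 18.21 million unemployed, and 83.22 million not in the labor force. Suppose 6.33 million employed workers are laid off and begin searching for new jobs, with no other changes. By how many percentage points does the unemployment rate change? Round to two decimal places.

Initially, labor force = 185.92 + 18.21 = 204.13 million, so u = 18.21/204.13 = 8.92%.
After the change, employed falls and unemployed rises by 6.33; labor force unchanged → E = 179.59, U = 24.54, labor force = 204.13 million.
New unemployment rate = 24.54 / 204.13 = 12.02%.
Change = 12.02% − 8.92% = +3.10 percentage points.

The unemployment rate changes by +3.10 percentage points.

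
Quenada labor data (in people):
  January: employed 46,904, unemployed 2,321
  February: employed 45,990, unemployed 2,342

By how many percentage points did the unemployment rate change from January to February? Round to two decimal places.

January: labor force = 46,904 + 2,321 = 49,225; u = 2,321/49,225 = 4.72%.
February: labor force = 45,990 + 2,342 = 48,332; u = 2,342/48,332 = 4.85%.
Change = 4.85% − 4.72% = +0.13 pp.

The unemployment rate changed by +0.13 percentage points.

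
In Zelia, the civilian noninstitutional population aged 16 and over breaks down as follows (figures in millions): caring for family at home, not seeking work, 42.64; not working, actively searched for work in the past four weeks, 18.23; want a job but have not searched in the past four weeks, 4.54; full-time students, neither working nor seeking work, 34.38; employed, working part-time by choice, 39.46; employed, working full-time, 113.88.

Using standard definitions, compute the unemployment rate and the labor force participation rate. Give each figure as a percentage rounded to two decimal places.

Unemployment rate ≈ 10.63%; labor force participation rate ≈ 67.78%.

Employed = 39.46 + 113.88 = 153.34 million.
Unemployed = 18.23 million.
Labor force = 153.34 + 18.23 = 171.57 million.
Not in labor force = 42.64 + 4.54 + 34.38 = 81.56 million (those not working and not actively searching are outside the labor force — including those who want a job but have given up searching).
Civilian working-age population = 171.57 + 81.56 = 253.13 million.
Unemployment rate = 18.23 / 171.57 = 10.63%.
Labor force participation rate = 171.57 / 253.13 = 67.78%.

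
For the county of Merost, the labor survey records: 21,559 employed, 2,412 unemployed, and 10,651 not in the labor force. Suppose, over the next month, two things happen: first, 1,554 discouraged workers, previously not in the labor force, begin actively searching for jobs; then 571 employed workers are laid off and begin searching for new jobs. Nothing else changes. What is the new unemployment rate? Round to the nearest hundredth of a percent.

Initially, labor force = 21,559 + 2,412 = 23,971, so u = 2,412/23,971 = 10.06%.
After the first change, unemployed and labor force both rise by 1,554 → E = 21,559, U = 3,966, labor force = 25,525.
After the second change, employed falls and unemployed rises by 571; labor force unchanged → E = 20,988, U = 4,537, labor force = 25,525.
New unemployment rate = 4,537 / 25,525 = 17.77%.

New unemployment rate ≈ 17.77%.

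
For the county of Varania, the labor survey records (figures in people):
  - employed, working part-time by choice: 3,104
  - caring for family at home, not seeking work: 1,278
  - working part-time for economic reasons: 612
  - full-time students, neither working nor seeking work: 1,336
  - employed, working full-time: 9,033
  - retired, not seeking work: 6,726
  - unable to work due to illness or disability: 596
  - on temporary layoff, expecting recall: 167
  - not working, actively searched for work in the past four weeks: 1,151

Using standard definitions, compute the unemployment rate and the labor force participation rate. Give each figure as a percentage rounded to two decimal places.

Unemployment rate ≈ 9.37%; labor force participation rate ≈ 58.61%.

Employed = 3,104 + 612 + 9,033 = 12,749 (anyone who worked, including part-time for economic reasons, counts as employed).
Unemployed = 167 + 1,151 = 1,318 (jobless and actively searching, or on temporary layoff).
Labor force = 12,749 + 1,318 = 14,067.
Not in labor force = 1,278 + 1,336 + 6,726 + 596 = 9,936 (those not working and not actively searching are outside the labor force).
Civilian working-age population = 14,067 + 9,936 = 24,003.
Unemployment rate = 1,318 / 14,067 = 9.37%.
Labor force participation rate = 14,067 / 24,003 = 58.61%.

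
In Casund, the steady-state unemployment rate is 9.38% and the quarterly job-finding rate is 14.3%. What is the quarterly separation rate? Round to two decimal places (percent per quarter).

From u* = s/(s+f): s = u·f/(1−u).
s = 0.0938 × 14.3 / (1 − 0.0938) = 1.3413 / 0.9062 ≈ 1.48% per quarter.

Separation rate ≈ 1.48% per quarter.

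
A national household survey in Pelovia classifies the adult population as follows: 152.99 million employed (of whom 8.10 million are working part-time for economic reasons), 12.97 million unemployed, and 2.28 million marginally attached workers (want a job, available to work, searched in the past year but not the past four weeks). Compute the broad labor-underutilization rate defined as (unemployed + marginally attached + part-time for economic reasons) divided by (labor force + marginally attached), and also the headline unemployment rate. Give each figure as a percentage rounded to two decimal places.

Labor force = 152.99 + 12.97 = 165.96 million.
Numerator = 12.97 + 2.28 + 8.10 = 23.35 million.
Denominator = 165.96 + 2.28 = 168.24 million.
Broad rate = 23.35 / 168.24 = 13.88%.
Headline unemployment rate = 12.97 / 165.96 = 7.82%.

Broad underutilization rate ≈ 13.88%; headline unemployment rate ≈ 7.82%.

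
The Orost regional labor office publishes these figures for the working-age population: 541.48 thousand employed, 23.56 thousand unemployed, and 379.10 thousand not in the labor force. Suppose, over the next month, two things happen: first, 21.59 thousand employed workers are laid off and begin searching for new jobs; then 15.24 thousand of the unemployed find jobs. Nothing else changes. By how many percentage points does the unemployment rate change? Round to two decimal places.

The unemployment rate changes by +1.12 percentage points.

Initially, labor force = 541.48 + 23.56 = 565.04 thousand, so u = 23.56/565.04 = 4.17%.
After the first change, employed falls and unemployed rises by 21.59; labor force unchanged → E = 519.89, U = 45.15, labor force = 565.04 thousand.
After the second change, unemployed falls and employed rises by 15.24; labor force unchanged → E = 535.13, U = 29.91, labor force = 565.04 thousand.
New unemployment rate = 29.91 / 565.04 = 5.29%.
Change = 5.29% − 4.17% = +1.12 percentage points.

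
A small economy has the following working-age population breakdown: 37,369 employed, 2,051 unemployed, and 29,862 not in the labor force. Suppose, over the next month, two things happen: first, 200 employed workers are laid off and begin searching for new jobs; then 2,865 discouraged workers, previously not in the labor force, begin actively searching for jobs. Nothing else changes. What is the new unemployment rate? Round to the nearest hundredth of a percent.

New unemployment rate ≈ 12.10%.

Initially, labor force = 37,369 + 2,051 = 39,420, so u = 2,051/39,420 = 5.20%.
After the first change, employed falls and unemployed rises by 200; labor force unchanged → E = 37,169, U = 2,251, labor force = 39,420.
After the second change, unemployed and labor force both rise by 2,865 → E = 37,169, U = 5,116, labor force = 42,285.
New unemployment rate = 5,116 / 42,285 = 12.10%.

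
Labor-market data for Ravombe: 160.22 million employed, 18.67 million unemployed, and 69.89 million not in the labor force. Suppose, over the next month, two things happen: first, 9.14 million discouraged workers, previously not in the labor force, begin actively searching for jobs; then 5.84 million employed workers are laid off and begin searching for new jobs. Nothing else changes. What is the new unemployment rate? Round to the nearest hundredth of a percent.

Initially, labor force = 160.22 + 18.67 = 178.89 million, so u = 18.67/178.89 = 10.44%.
After the first change, unemployed and labor force both rise by 9.14 → E = 160.22, U = 27.81, labor force = 188.03 million.
After the second change, employed falls and unemployed rises by 5.84; labor force unchanged → E = 154.38, U = 33.65, labor force = 188.03 million.
New unemployment rate = 33.65 / 188.03 = 17.90%.

New unemployment rate ≈ 17.90%.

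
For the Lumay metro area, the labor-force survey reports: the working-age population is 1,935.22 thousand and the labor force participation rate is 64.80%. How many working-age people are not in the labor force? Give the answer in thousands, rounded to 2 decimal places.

About 681.20 thousand are not in the labor force.

Share not in the labor force = 1 − 0.6480 = 0.3520.
Not in labor force = 0.3520 × 1,935.22 ≈ 681.20 thousand.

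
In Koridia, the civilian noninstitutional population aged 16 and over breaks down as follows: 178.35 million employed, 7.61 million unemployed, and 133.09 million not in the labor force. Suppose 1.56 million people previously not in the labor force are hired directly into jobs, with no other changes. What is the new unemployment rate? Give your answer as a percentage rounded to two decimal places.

New unemployment rate ≈ 4.06%.

Initially, labor force = 178.35 + 7.61 = 185.96 million, so u = 7.61/185.96 = 4.09%.
After the change, employed and labor force both rise by 1.56; unemployed unchanged → E = 179.91, U = 7.61, labor force = 187.52 million.
New unemployment rate = 7.61 / 187.52 = 4.06%.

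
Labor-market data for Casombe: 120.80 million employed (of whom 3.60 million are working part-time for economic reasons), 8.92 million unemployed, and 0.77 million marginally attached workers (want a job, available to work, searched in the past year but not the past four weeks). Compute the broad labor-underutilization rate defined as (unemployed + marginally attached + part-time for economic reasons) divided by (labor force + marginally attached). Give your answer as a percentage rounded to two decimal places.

Broad underutilization rate ≈ 10.18%.

Labor force = 120.80 + 8.92 = 129.72 million.
Numerator = 8.92 + 0.77 + 3.60 = 13.29 million.
Denominator = 129.72 + 0.77 = 130.49 million.
Broad rate = 13.29 / 130.49 = 10.18%.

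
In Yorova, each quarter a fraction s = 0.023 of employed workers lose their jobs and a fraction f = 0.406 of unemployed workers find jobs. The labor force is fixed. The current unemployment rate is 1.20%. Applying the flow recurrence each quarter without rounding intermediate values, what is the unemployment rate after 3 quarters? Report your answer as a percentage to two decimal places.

Unemployment rate after three quarters ≈ 4.59%.

With a fixed labor force, u_{t+1} = u_t + s·(1−u_t) − f·u_t = u_t·(1−s−f) + s.
Here 1−s−f = 0.571 and s = 0.023.
u_1 = 0.012000 × 0.571 + 0.023 = 0.029852.
u_2 = 0.029852 × 0.571 + 0.023 = 0.040045.
u_3 = 0.040045 × 0.571 + 0.023 = 0.045866.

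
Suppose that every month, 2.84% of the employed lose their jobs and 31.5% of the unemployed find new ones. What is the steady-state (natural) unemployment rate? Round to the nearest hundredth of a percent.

Steady-state unemployment rate ≈ 8.27%.

At steady state the flows balance: s·E = f·U, so U/(E+U) = s/(s+f).
u* = 2.84 / (2.84 + 31.5) = 2.84 / 34.34 = 8.27%.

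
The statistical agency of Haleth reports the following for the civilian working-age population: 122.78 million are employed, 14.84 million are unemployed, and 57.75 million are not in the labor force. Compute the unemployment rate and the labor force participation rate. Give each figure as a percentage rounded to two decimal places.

Unemployment rate ≈ 10.78%; labor force participation rate ≈ 70.44%.

Labor force = employed + unemployed = 122.78 + 14.84 = 137.62 million.
Working-age population = 137.62 + 57.75 = 195.37 million.
Unemployment rate = 14.84 / 137.62 = 10.78%.
Labor force participation rate = 137.62 / 195.37 = 70.44%.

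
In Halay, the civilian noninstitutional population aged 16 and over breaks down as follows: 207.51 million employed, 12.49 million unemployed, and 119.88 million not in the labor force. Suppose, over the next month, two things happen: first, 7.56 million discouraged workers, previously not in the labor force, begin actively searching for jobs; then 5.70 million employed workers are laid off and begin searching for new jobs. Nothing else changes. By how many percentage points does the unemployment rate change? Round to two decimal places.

Initially, labor force = 207.51 + 12.49 = 220.00 million, so u = 12.49/220.00 = 5.68%.
After the first change, unemployed and labor force both rise by 7.56 → E = 207.51, U = 20.05, labor force = 227.56 million.
After the second change, employed falls and unemployed rises by 5.70; labor force unchanged → E = 201.81, U = 25.75, labor force = 227.56 million.
New unemployment rate = 25.75 / 227.56 = 11.32%.
Change = 11.32% − 5.68% = +5.64 percentage points.

The unemployment rate changes by +5.64 percentage points.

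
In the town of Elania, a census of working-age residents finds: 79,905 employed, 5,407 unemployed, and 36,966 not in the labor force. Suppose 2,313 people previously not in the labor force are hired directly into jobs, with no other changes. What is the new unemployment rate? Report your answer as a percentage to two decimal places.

New unemployment rate ≈ 6.17%.

Initially, labor force = 79,905 + 5,407 = 85,312, so u = 5,407/85,312 = 6.34%.
After the change, employed and labor force both rise by 2,313; unemployed unchanged → E = 82,218, U = 5,407, labor force = 87,625.
New unemployment rate = 5,407 / 87,625 = 6.17%.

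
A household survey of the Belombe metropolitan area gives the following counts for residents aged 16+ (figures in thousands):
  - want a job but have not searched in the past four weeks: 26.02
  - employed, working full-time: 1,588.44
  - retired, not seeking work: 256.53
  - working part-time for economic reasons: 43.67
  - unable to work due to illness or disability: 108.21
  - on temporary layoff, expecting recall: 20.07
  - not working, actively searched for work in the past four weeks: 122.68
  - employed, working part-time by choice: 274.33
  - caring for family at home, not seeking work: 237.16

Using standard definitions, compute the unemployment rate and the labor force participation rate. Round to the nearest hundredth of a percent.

Unemployment rate ≈ 6.97%; labor force participation rate ≈ 76.54%.

Employed = 1,588.44 + 43.67 + 274.33 = 1,906.44 thousand (anyone who worked, including part-time for economic reasons, counts as employed).
Unemployed = 20.07 + 122.68 = 142.75 thousand (jobless and actively searching, or on temporary layoff).
Labor force = 1,906.44 + 142.75 = 2,049.19 thousand.
Not in labor force = 26.02 + 256.53 + 108.21 + 237.16 = 627.92 thousand (those not working and not actively searching are outside the labor force — including those who want a job but have given up searching).
Civilian working-age population = 2,049.19 + 627.92 = 2,677.11 thousand.
Unemployment rate = 142.75 / 2,049.19 = 6.97%.
Labor force participation rate = 2,049.19 / 2,677.11 = 76.54%.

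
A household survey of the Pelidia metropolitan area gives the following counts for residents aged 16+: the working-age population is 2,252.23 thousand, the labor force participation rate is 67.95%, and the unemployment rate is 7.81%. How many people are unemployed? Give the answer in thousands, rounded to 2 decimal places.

About 119.52 thousand are unemployed.

Labor force = 0.6795 × 2,252.23 = 1,530.39 thousand.
Unemployed = 0.0781 × 1,530.39 ≈ 119.52 thousand.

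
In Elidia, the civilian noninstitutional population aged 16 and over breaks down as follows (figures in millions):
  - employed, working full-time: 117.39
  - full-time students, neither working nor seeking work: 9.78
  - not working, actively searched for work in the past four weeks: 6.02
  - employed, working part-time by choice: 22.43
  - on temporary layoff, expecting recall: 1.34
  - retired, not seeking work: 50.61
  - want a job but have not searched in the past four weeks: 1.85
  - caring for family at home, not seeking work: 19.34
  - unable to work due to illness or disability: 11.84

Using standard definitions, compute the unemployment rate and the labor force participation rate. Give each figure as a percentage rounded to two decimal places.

Employed = 117.39 + 22.43 = 139.82 million.
Unemployed = 6.02 + 1.34 = 7.36 million (jobless and actively searching, or on temporary layoff).
Labor force = 139.82 + 7.36 = 147.18 million.
Not in labor force = 9.78 + 50.61 + 1.85 + 19.34 + 11.84 = 93.42 million (those not working and not actively searching are outside the labor force — including those who want a job but have given up searching).
Civilian working-age population = 147.18 + 93.42 = 240.60 million.
Unemployment rate = 7.36 / 147.18 = 5.00%.
Labor force participation rate = 147.18 / 240.60 = 61.17%.

Unemployment rate ≈ 5.00%; labor force participation rate ≈ 61.17%.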